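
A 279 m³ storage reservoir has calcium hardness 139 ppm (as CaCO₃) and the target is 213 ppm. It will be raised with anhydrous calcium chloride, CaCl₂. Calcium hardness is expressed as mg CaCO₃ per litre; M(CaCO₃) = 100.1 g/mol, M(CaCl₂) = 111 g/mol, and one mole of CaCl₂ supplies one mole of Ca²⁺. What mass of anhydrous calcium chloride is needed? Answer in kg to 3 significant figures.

22.9 kg

Volume: 279 m³ = 279,000 L.
Hardness to add: (213 − 139) = 74 mg/L as CaCO₃ × 279,000 L = 20,650 g as CaCO₃.
Moles of Ca²⁺ (1 mol Ca²⁺ ≡ 1 mol CaCO₃): 20,650 / 100.1 g/mol = 206.3 mol.
Mass of CaCl₂: 206.3 × 111 = 22,890 g.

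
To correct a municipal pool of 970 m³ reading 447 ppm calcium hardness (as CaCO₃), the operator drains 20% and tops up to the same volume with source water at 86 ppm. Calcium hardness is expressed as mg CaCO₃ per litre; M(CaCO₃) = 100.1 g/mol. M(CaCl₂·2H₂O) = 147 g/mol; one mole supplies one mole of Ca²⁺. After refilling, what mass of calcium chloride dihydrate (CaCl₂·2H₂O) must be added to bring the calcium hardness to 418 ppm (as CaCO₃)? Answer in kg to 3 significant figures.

61.5 kg

Volume: 970 m³ = 970,000 L.
After draining 20% and refilling: 447 × 0.80 + 86 × 0.20 = 374.8 ppm.
Deficit to target: 418 − 374.8 = 43.2 mg/L.
As CaCO₃: 43.2 mg/L × 970,000 L = 41,900 g; ÷ 100.1 = 418.6 mol Ca²⁺.
Mass: 418.6 × 147 = 61,540 g.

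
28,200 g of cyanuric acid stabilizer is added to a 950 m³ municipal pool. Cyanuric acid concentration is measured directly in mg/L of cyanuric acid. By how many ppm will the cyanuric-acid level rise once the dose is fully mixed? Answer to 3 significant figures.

29.7 ppm

Volume: 950 m³ = 950,000 L.
Rise: 28,200 g / 950,000 L × 1000 = 29.68 mg/L.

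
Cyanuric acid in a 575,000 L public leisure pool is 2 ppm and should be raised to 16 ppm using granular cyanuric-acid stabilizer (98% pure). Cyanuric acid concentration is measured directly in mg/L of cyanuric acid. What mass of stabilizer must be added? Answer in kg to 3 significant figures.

CYA to add: (16 − 2) = 14 mg/L × 575,000 L = 8050 g cyanuric acid.
At 98% purity: 8050 / 0.98 = 8214 g product.

8.21 kg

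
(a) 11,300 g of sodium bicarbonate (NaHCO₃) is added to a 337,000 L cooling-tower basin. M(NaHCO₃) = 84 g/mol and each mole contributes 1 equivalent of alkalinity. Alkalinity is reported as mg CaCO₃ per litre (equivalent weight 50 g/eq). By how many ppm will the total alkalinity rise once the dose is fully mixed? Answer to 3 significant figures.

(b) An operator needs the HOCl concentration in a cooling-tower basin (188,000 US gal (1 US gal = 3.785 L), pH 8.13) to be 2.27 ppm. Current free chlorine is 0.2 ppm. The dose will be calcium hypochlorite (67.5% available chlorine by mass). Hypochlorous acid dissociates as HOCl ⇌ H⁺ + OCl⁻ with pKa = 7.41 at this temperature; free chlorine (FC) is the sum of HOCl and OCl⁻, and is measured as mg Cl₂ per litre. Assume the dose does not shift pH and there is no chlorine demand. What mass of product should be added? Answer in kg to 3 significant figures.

(a) 20.0 ppm; (b) 14.7 kg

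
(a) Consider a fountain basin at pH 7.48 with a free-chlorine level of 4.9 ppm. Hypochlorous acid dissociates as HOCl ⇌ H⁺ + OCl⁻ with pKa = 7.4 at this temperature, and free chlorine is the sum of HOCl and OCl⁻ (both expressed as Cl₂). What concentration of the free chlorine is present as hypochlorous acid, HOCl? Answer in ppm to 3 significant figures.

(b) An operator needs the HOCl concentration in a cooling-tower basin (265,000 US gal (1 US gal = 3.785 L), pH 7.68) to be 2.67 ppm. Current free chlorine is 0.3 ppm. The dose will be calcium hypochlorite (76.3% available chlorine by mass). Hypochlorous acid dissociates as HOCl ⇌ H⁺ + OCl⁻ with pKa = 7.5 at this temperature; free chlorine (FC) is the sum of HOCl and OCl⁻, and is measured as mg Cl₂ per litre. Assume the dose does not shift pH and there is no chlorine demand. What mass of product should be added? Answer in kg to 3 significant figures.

(a) 2.22 ppm; (b) 8.43 kg

(a) [OCl⁻]/[HOCl] = 10^(pH − pKa) = 10^(7.48 − 7.4) = 10^0.08 = 1.202.
(a) Fraction as HOCl = 1 / (1 + 1.202) = 0.4541.
(a) HOCl = 0.4541 × 4.9 ppm = 2.225 ppm.

(b) Volume: 265,000 US gal × 3.785 L/gal = 1,003,025 L.
(b) [OCl⁻]/[HOCl] = 10^(pH − pKa) = 10^(7.68 − 7.5) = 1.514; fraction as HOCl = 1/(1 + 1.514) = 0.3978.
(b) Free chlorine required for 2.67 ppm HOCl: 2.67 / 0.3978 = 6.711 ppm.
(b) FC to add: 6.711 − 0.3 = 6.411 mg/L as Cl₂.
(b) Cl₂ equivalent: 6.411 mg/L × 1,003,025 L = 6431 g.
(b) Product at 76.3% available Cl: 6431 / 0.763 = 8428 g.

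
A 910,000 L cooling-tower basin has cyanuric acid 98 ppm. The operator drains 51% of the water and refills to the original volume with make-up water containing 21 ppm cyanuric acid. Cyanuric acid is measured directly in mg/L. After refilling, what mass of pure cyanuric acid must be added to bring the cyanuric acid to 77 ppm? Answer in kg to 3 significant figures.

16.6 kg

After draining 51% and refilling: 98 × 0.49 + 21 × 0.51 = 58.73 ppm.
Deficit to target: 77 − 58.73 = 18.27 mg/L.
Mass: 18.27 mg/L × 910,000 L = 16,630 g cyanuric acid.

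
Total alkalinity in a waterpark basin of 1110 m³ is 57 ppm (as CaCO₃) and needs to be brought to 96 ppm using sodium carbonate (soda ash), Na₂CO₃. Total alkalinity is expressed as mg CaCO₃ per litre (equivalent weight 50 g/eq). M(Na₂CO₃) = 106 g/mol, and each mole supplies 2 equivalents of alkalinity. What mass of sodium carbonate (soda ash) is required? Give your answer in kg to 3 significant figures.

45.9 kg

Volume: 1110 m³ = 1,110,000 L.
Alkalinity to add: (96 − 57) = 39 mg/L as CaCO₃ × 1,110,000 L = 43,290 g as CaCO₃.
Equivalents: 43,290 g ÷ 50 g/eq = 865.8 eq.
Each mole of Na₂CO₃ supplies 2 eq, so 865.8 / 2 = 432.9 mol.
Mass: 432.9 mol × 106 g/mol = 45,890 g.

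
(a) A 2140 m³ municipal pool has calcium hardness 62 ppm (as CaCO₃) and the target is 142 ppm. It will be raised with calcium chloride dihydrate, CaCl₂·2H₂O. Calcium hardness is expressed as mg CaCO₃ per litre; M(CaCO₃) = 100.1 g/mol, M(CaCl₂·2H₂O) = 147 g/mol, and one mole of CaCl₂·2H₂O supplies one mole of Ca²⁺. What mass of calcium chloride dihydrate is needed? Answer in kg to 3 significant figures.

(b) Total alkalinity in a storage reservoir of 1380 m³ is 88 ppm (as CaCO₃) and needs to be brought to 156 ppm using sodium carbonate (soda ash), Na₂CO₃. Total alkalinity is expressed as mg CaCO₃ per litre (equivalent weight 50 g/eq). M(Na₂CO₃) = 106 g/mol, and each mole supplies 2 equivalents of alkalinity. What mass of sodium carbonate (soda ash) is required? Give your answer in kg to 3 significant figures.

(a) Volume: 2140 m³ = 2,140,000 L.
(a) Hardness to add: (142 − 62) = 80 mg/L as CaCO₃ × 2,140,000 L = 171,200 g as CaCO₃.
(a) Moles of Ca²⁺ (1 mol Ca²⁺ ≡ 1 mol CaCO₃): 171,200 / 100.1 g/mol = 1710 mol.
(a) Mass of CaCl₂·2H₂O: 1710 × 147 = 251,400 g.

(b) Volume: 1380 m³ = 1,380,000 L.
(b) Alkalinity to add: (156 − 88) = 68 mg/L as CaCO₃ × 1,380,000 L = 93,840 g as CaCO₃.
(b) Equivalents: 93,840 g ÷ 50 g/eq = 1877 eq.
(b) Each mole of Na₂CO₃ supplies 2 eq, so 1877 / 2 = 938.4 mol.
(b) Mass: 938.4 mol × 106 g/mol = 99,470 g.

(a) 251 kg; (b) 99.5 kg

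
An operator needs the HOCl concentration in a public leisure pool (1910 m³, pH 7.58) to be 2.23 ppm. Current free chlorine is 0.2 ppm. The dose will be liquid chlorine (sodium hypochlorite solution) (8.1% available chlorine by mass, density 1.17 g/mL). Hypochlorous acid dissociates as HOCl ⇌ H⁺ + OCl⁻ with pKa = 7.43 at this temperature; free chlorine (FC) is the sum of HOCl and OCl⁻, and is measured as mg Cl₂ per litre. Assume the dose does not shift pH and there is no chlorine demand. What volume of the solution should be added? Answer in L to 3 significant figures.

104 L

Volume: 1910 m³ = 1,910,000 L.
[OCl⁻]/[HOCl] = 10^(pH − pKa) = 10^(7.58 − 7.43) = 1.413; fraction as HOCl = 1/(1 + 1.413) = 0.4145.
Free chlorine required for 2.23 ppm HOCl: 2.23 / 0.4145 = 5.38 ppm.
FC to add: 5.38 − 0.2 = 5.18 mg/L as Cl₂.
Cl₂ equivalent: 5.18 mg/L × 1,910,000 L = 9894 g.
Product at 8.1% available Cl: 9894 / 0.081 = 122,100 g.
Volume: 122,100 g ÷ 1.17 g/mL = 104,400 mL.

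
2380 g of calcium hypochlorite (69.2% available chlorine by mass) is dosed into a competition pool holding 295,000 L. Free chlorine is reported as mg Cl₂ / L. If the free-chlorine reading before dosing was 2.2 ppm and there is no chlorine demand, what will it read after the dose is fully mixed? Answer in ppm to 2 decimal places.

7.78 ppm

Available chlorine delivered: 2380 g × 0.692 = 1647 g as Cl₂.
Concentration rise: 1647 g / 295,000 L = 5.583 mg/L = 5.58 ppm.
Final FC: 2.2 + 5.58 = 7.78 ppm.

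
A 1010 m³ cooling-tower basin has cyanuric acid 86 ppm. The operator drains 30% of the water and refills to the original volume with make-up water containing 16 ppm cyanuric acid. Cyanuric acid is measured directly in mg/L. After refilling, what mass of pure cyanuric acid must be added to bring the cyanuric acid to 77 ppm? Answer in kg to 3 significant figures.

Volume: 1010 m³ = 1,010,000 L.
After draining 30% and refilling: 86 × 0.70 + 16 × 0.30 = 65 ppm.
Deficit to target: 77 − 65 = 12 mg/L.
Mass: 12 mg/L × 1,010,000 L = 12,120 g cyanuric acid.

12.1 kg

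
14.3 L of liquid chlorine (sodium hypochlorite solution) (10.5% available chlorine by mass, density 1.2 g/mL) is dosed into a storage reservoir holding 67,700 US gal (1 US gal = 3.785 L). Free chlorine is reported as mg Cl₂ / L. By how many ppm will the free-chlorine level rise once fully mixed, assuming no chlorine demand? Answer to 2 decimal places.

7.03 ppm

Volume: 67,700 US gal × 3.785 L/gal = 256,244 L.
Mass of solution: 14.3 L × 1000 mL/L × 1.2 g/mL = 17,160 g.
Available chlorine delivered: 17,160 g × 0.105 = 1802 g as Cl₂.
Concentration rise: 1802 g / 256,244 L = 7.032 mg/L = 7.03 ppm.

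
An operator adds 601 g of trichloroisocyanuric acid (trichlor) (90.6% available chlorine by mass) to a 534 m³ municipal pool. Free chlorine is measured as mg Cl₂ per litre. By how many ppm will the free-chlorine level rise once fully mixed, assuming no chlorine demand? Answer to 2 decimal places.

Volume: 534 m³ = 534,000 L.
Available chlorine delivered: 601 g × 0.906 = 544.5 g as Cl₂.
Concentration rise: 544.5 g / 534,000 L = 1.02 mg/L = 1.02 ppm.

1.02 ppm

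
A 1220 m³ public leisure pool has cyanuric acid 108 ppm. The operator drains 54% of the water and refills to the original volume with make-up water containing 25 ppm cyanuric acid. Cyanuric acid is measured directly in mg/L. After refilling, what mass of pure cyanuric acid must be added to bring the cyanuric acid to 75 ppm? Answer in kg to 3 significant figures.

14.4 kg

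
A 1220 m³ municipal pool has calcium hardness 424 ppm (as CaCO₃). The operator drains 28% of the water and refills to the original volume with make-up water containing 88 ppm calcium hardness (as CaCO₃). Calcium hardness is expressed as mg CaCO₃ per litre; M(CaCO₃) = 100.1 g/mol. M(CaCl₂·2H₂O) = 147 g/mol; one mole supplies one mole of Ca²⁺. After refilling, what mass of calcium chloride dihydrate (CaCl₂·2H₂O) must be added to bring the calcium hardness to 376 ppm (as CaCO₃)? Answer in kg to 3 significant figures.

Volume: 1220 m³ = 1,220,000 L.
After draining 28% and refilling: 424 × 0.72 + 88 × 0.28 = 329.92 ppm.
Deficit to target: 376 − 329.92 = 46.08 mg/L.
As CaCO₃: 46.08 mg/L × 1,220,000 L = 56,220 g; ÷ 100.1 = 561.6 mol Ca²⁺.
Mass: 561.6 × 147 = 82,560 g.

82.6 kg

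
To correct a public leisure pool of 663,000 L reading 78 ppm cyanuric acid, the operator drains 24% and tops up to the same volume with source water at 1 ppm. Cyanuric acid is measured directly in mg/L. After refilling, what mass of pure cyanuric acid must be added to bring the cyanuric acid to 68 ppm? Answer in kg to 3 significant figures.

5.62 kg

After draining 24% and refilling: 78 × 0.76 + 1 × 0.24 = 59.52 ppm.
Deficit to target: 68 − 59.52 = 8.48 mg/L.
Mass: 8.48 mg/L × 663,000 L = 5622 g cyanuric acid.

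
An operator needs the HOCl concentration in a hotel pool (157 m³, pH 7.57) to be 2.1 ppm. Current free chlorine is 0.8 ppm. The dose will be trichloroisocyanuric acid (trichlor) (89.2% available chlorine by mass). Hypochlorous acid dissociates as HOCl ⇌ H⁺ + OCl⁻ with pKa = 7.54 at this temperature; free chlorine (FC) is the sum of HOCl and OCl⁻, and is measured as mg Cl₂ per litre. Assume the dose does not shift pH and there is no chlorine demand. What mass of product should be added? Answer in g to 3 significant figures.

625 g

Volume: 157 m³ = 157,000 L.
[OCl⁻]/[HOCl] = 10^(pH − pKa) = 10^(7.57 − 7.54) = 1.072; fraction as HOCl = 1/(1 + 1.072) = 0.4827.
Free chlorine required for 2.1 ppm HOCl: 2.1 / 0.4827 = 4.35 ppm.
FC to add: 4.35 − 0.8 = 3.55 mg/L as Cl₂.
Cl₂ equivalent: 3.55 mg/L × 157,000 L = 557.4 g.
Product at 89.2% available Cl: 557.4 / 0.892 = 624.9 g.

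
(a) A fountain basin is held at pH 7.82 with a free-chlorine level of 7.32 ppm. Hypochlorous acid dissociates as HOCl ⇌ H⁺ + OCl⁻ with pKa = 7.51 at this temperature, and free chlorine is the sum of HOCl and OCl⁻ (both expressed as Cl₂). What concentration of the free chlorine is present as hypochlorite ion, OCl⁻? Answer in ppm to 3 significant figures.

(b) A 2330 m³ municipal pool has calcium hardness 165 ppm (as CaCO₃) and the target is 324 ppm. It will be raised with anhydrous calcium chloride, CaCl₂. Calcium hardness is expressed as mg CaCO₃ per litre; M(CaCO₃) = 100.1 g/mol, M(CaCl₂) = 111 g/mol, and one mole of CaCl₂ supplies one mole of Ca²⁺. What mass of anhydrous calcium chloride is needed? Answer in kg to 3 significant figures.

(a) 4.91 ppm; (b) 411 kg

(a) [OCl⁻]/[HOCl] = 10^(pH − pKa) = 10^(7.82 − 7.51) = 10^0.31 = 2.042.
(a) Fraction as HOCl = 1 / (1 + 2.042) = 0.3288.
(a) OCl⁻ = (1 − 0.3288) × 7.32 ppm = 4.913 ppm.

(b) Volume: 2330 m³ = 2,330,000 L.
(b) Hardness to add: (324 − 165) = 159 mg/L as CaCO₃ × 2,330,000 L = 370,500 g as CaCO₃.
(b) Moles of Ca²⁺ (1 mol Ca²⁺ ≡ 1 mol CaCO₃): 370,500 / 100.1 g/mol = 3701 mol.
(b) Mass of CaCl₂: 3701 × 111 = 410,800 g.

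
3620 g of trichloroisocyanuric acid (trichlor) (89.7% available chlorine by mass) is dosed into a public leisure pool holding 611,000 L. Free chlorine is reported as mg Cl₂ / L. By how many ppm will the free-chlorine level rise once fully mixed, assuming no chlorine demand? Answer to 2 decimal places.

5.31 ppm

Available chlorine delivered: 3620 g × 0.897 = 3247 g as Cl₂.
Concentration rise: 3247 g / 611,000 L = 5.314 mg/L = 5.31 ppm.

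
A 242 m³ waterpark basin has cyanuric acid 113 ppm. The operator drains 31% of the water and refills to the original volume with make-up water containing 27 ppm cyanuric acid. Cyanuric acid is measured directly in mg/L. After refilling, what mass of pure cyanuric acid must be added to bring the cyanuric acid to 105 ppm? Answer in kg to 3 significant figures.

Volume: 242 m³ = 242,000 L.
After draining 31% and refilling: 113 × 0.69 + 27 × 0.31 = 86.34 ppm.
Deficit to target: 105 − 86.34 = 18.66 mg/L.
Mass: 18.66 mg/L × 242,000 L = 4516 g cyanuric acid.

4.52 kg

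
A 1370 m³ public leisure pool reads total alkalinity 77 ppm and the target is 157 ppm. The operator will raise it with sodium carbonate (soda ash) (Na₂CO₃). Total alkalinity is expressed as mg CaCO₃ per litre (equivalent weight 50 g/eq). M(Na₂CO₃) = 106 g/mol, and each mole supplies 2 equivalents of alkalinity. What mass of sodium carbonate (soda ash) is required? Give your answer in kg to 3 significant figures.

Volume: 1370 m³ = 1,370,000 L.
Alkalinity to add: (157 − 77) = 80 mg/L as CaCO₃ × 1,370,000 L = 109,600 g as CaCO₃.
Equivalents: 109,600 g ÷ 50 g/eq = 2192 eq.
Each mole of Na₂CO₃ supplies 2 eq, so 2192 / 2 = 1096 mol.
Mass: 1096 mol × 106 g/mol = 116,200 g.

116 kg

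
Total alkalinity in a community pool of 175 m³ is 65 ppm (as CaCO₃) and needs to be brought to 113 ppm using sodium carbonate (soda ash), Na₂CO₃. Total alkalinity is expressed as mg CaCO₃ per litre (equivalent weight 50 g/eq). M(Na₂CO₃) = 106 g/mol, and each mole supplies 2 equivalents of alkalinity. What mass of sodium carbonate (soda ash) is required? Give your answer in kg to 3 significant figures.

Volume: 175 m³ = 175,000 L.
Alkalinity to add: (113 − 65) = 48 mg/L as CaCO₃ × 175,000 L = 8400 g as CaCO₃.
Equivalents: 8400 g ÷ 50 g/eq = 168 eq.
Each mole of Na₂CO₃ supplies 2 eq, so 168 / 2 = 84 mol.
Mass: 84 mol × 106 g/mol = 8904 g.

8.90 kg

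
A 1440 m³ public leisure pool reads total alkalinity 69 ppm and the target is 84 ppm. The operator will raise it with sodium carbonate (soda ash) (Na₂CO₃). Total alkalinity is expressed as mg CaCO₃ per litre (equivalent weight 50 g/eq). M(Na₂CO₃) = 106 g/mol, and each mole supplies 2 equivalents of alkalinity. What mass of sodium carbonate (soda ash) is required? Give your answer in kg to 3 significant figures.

Volume: 1440 m³ = 1,440,000 L.
Alkalinity to add: (84 − 69) = 15 mg/L as CaCO₃ × 1,440,000 L = 21,600 g as CaCO₃.
Equivalents: 21,600 g ÷ 50 g/eq = 432 eq.
Each mole of Na₂CO₃ supplies 2 eq, so 432 / 2 = 216 mol.
Mass: 216 mol × 106 g/mol = 22,900 g.

22.9 kg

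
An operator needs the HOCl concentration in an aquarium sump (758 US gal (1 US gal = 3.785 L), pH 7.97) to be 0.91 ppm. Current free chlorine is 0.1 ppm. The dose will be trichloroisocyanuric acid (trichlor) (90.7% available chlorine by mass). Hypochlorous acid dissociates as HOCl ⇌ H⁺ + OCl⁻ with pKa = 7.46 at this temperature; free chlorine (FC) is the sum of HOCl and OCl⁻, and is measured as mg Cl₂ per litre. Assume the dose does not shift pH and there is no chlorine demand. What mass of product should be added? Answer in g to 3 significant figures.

Volume: 758 US gal × 3.785 L/gal = 2,869 L.
[OCl⁻]/[HOCl] = 10^(pH − pKa) = 10^(7.97 − 7.46) = 3.236; fraction as HOCl = 1/(1 + 3.236) = 0.2361.
Free chlorine required for 0.91 ppm HOCl: 0.91 / 0.2361 = 3.855 ppm.
FC to add: 3.855 − 0.1 = 3.755 mg/L as Cl₂.
Cl₂ equivalent: 3.755 mg/L × 2,869 L = 10.77 g.
Product at 90.7% available Cl: 10.77 / 0.907 = 11.88 g.

11.9 g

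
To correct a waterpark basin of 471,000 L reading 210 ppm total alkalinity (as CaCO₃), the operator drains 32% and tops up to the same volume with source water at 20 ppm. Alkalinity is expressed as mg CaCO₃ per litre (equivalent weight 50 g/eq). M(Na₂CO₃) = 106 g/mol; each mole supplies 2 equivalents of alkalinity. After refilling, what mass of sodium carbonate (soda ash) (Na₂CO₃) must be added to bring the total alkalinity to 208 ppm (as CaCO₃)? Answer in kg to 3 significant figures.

29.4 kg

After draining 32% and refilling: 210 × 0.68 + 20 × 0.32 = 149.2 ppm.
Deficit to target: 208 − 149.2 = 58.8 mg/L.
As CaCO₃: 58.8 mg/L × 471,000 L = 27,690 g; ÷ 50 g/eq ÷ 2 = 276.9 mol Na₂CO₃.
Mass: 276.9 × 106 = 29,360 g.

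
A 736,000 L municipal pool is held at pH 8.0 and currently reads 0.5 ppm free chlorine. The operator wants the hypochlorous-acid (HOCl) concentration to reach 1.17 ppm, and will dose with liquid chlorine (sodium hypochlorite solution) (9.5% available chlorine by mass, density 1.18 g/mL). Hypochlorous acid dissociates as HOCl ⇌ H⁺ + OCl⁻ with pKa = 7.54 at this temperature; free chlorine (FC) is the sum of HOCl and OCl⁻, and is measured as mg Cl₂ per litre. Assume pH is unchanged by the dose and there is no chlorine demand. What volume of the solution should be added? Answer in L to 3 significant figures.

26.6 L

[OCl⁻]/[HOCl] = 10^(pH − pKa) = 10^(8.0 − 7.54) = 2.884; fraction as HOCl = 1/(1 + 2.884) = 0.2575.
Free chlorine required for 1.17 ppm HOCl: 1.17 / 0.2575 = 4.544 ppm.
FC to add: 4.544 − 0.5 = 4.044 mg/L as Cl₂.
Cl₂ equivalent: 4.044 mg/L × 736,000 L = 2977 g.
Product at 9.5% available Cl: 2977 / 0.095 = 31,330 g.
Volume: 31,330 g ÷ 1.18 g/mL = 26,550 mL.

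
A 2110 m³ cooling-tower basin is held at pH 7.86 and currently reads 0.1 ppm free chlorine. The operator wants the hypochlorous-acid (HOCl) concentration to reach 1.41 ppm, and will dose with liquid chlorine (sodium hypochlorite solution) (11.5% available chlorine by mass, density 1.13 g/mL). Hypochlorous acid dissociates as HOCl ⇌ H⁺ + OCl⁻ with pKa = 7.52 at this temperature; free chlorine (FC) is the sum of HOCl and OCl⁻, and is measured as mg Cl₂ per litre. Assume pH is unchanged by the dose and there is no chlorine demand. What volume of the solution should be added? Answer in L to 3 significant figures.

71.4 L

Volume: 2110 m³ = 2,110,000 L.
[OCl⁻]/[HOCl] = 10^(pH − pKa) = 10^(7.86 − 7.52) = 2.188; fraction as HOCl = 1/(1 + 2.188) = 0.3137.
Free chlorine required for 1.41 ppm HOCl: 1.41 / 0.3137 = 4.495 ppm.
FC to add: 4.495 − 0.1 = 4.395 mg/L as Cl₂.
Cl₂ equivalent: 4.395 mg/L × 2,110,000 L = 9273 g.
Product at 11.5% available Cl: 9273 / 0.115 = 80,630 g.
Volume: 80,630 g ÷ 1.13 g/mL = 71,360 mL.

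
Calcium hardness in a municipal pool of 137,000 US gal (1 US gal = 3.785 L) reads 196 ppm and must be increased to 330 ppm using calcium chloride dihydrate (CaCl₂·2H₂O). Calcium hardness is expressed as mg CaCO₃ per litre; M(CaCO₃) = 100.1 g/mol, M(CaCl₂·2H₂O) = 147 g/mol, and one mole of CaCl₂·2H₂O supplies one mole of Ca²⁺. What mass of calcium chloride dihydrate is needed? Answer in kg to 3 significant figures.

102 kg

Volume: 137,000 US gal × 3.785 L/gal = 518,545 L.
Hardness to add: (330 − 196) = 134 mg/L as CaCO₃ × 518,545 L = 69,490 g as CaCO₃.
Moles of Ca²⁺ (1 mol Ca²⁺ ≡ 1 mol CaCO₃): 69,490 / 100.1 g/mol = 694.2 mol.
Mass of CaCl₂·2H₂O: 694.2 × 147 = 102,000 g.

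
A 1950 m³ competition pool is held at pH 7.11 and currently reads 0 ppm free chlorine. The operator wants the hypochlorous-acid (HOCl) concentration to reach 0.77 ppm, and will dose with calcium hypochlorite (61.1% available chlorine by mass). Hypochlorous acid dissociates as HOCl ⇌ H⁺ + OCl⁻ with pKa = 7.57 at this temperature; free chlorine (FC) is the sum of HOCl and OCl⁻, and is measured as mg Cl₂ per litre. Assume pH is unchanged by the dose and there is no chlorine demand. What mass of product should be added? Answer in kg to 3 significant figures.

Volume: 1950 m³ = 1,950,000 L.
[OCl⁻]/[HOCl] = 10^(pH − pKa) = 10^(7.11 − 7.57) = 0.3467; fraction as HOCl = 1/(1 + 0.3467) = 0.7425.
Free chlorine required for 0.77 ppm HOCl: 0.77 / 0.7425 = 1.037 ppm.
FC to add: 1.037 − 0 = 1.037 mg/L as Cl₂.
Cl₂ equivalent: 1.037 mg/L × 1,950,000 L = 2022 g.
Product at 61.1% available Cl: 2022 / 0.611 = 3310 g.

3.31 kg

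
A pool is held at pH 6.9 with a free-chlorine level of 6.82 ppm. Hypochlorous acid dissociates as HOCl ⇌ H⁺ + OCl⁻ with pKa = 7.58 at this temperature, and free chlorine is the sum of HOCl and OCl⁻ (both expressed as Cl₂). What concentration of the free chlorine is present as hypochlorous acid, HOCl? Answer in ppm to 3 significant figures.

[OCl⁻]/[HOCl] = 10^(pH − pKa) = 10^(6.9 − 7.58) = 10^-0.68 = 0.2089.
Fraction as HOCl = 1 / (1 + 0.2089) = 0.8272.
HOCl = 0.8272 × 6.82 ppm = 5.641 ppm.

5.64 ppm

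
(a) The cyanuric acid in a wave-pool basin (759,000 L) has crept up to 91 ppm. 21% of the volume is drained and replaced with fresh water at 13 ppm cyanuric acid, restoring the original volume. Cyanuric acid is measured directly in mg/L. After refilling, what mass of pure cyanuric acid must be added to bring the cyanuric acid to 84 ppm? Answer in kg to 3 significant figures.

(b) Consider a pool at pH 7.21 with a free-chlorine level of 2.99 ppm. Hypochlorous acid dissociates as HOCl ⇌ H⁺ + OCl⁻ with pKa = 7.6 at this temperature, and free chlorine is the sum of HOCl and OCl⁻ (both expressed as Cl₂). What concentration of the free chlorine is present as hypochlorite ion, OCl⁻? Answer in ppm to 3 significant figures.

(a) 7.12 kg; (b) 0.865 ppm

(a) After draining 21% and refilling: 91 × 0.79 + 13 × 0.21 = 74.62 ppm.
(a) Deficit to target: 84 − 74.62 = 9.38 mg/L.
(a) Mass: 9.38 mg/L × 759,000 L = 7119 g cyanuric acid.

(b) [OCl⁻]/[HOCl] = 10^(pH − pKa) = 10^(7.21 − 7.6) = 10^-0.39 = 0.4074.
(b) Fraction as HOCl = 1 / (1 + 0.4074) = 0.7105.
(b) OCl⁻ = (1 − 0.7105) × 2.99 ppm = 0.8655 ppm.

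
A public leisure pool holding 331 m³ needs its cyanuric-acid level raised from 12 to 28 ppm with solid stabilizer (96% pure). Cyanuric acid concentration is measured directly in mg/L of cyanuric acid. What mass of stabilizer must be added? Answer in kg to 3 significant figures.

Volume: 331 m³ = 331,000 L.
CYA to add: (28 − 12) = 16 mg/L × 331,000 L = 5296 g cyanuric acid.
At 96% purity: 5296 / 0.96 = 5517 g product.

5.52 kg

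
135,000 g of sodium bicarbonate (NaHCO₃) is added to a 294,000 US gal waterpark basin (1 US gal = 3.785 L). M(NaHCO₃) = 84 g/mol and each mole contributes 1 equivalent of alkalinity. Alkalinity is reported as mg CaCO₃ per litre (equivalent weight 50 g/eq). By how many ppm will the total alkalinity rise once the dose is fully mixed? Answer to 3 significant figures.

Volume: 294,000 US gal × 3.785 L/gal = 1,112,790 L.
Moles of NaHCO₃: 135,000 g ÷ 84 g/mol = 1607 mol → 1607 eq of alkalinity.
As CaCO₃: 1607 eq × 50 g/eq = 80,360 g.
Rise: 80,360 g / 1,112,790 L × 1000 = 72.21 mg/L.

72.2 ppm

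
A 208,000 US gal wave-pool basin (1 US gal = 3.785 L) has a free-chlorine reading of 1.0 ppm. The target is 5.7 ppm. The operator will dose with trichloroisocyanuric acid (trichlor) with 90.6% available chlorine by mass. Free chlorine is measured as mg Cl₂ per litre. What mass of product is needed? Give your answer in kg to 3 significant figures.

4.08 kg

Volume: 208,000 US gal × 3.785 L/gal = 787,280 L.
Chlorine deficit: 5.7 − 1.0 = 4.7 ppm = 4.7 mg/L as Cl₂.
Cl₂ equivalent needed: 4.7 mg/L × 787,280 L = 3,700,000 mg = 3700 g.
Product at 90.6% available chlorine: 3700 / 0.906 = 4084 g.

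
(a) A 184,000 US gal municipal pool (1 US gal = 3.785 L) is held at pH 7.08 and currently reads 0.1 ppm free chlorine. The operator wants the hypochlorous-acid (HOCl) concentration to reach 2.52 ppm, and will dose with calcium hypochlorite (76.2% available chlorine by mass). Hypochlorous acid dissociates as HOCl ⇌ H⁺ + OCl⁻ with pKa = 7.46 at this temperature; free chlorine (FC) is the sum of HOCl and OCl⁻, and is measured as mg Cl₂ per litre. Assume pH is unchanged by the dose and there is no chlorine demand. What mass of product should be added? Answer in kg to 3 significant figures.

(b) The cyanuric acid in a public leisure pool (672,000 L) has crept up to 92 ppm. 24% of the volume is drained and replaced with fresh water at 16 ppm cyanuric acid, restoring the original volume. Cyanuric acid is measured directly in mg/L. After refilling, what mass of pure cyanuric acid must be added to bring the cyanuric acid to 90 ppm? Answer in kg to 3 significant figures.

(a) 3.17 kg; (b) 10.9 kg

(a) Volume: 184,000 US gal × 3.785 L/gal = 696,440 L.
(a) [OCl⁻]/[HOCl] = 10^(pH − pKa) = 10^(7.08 − 7.46) = 0.4169; fraction as HOCl = 1/(1 + 0.4169) = 0.7058.
(a) Free chlorine required for 2.52 ppm HOCl: 2.52 / 0.7058 = 3.571 ppm.
(a) FC to add: 3.571 − 0.1 = 3.471 mg/L as Cl₂.
(a) Cl₂ equivalent: 3.471 mg/L × 696,440 L = 2417 g.
(a) Product at 76.2% available Cl: 2417 / 0.762 = 3172 g.

(b) After draining 24% and refilling: 92 × 0.76 + 16 × 0.24 = 73.76 ppm.
(b) Deficit to target: 90 − 73.76 = 16.24 mg/L.
(b) Mass: 16.24 mg/L × 672,000 L = 10,910 g cyanuric acid.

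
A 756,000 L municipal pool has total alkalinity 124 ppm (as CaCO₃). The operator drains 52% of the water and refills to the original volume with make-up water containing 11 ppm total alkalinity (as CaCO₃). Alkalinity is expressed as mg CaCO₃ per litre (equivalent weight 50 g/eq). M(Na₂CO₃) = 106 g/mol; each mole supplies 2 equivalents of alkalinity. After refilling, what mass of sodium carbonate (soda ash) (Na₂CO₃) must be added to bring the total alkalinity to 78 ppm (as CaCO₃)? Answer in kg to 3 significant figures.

10.2 kg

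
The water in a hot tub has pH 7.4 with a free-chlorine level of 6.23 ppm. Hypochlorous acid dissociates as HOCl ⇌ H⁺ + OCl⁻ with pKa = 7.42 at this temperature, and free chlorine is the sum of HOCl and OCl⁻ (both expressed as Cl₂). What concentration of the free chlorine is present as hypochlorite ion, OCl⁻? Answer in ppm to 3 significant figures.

[OCl⁻]/[HOCl] = 10^(pH − pKa) = 10^(7.4 − 7.42) = 10^-0.02 = 0.955.
Fraction as HOCl = 1 / (1 + 0.955) = 0.5115.
OCl⁻ = (1 − 0.5115) × 6.23 ppm = 3.043 ppm.

3.04 ppm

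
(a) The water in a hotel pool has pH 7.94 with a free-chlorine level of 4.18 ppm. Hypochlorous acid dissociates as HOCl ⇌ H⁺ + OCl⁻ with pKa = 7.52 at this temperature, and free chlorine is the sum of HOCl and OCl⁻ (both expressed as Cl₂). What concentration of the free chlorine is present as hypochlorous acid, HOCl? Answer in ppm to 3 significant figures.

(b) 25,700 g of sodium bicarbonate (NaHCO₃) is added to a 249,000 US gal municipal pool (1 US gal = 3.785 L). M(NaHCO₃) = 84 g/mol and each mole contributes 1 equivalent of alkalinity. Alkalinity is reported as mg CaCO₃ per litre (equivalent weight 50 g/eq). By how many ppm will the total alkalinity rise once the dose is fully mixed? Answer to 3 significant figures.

(a) [OCl⁻]/[HOCl] = 10^(pH − pKa) = 10^(7.94 − 7.52) = 10^0.42 = 2.63.
(a) Fraction as HOCl = 1 / (1 + 2.63) = 0.2755.
(a) HOCl = 0.2755 × 4.18 ppm = 1.151 ppm.

(b) Volume: 249,000 US gal × 3.785 L/gal = 942,465 L.
(b) Moles of NaHCO₃: 25,700 g ÷ 84 g/mol = 306 mol → 306 eq of alkalinity.
(b) As CaCO₃: 306 eq × 50 g/eq = 15,300 g.
(b) Rise: 15,300 g / 942,465 L × 1000 = 16.23 mg/L.

(a) 1.15 ppm; (b) 16.2 ppm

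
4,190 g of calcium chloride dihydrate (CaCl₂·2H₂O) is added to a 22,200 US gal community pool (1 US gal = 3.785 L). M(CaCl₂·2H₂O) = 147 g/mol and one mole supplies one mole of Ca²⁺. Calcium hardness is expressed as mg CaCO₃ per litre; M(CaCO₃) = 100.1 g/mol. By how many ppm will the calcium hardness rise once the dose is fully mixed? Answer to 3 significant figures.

Volume: 22,200 US gal × 3.785 L/gal = 84,027 L.
Moles of Ca²⁺: 4,190 g ÷ 147 g/mol = 28.5 mol.
As CaCO₃: 28.5 mol × 100.1 g/mol = 2853 g.
Rise: 2853 g / 84,027 L × 1000 = 33.96 mg/L.

34.0 ppm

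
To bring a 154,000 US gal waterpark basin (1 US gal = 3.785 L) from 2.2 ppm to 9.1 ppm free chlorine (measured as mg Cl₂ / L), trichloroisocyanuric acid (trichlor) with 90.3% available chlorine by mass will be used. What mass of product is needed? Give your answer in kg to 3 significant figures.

Volume: 154,000 US gal × 3.785 L/gal = 582,890 L.
Chlorine deficit: 9.1 − 2.2 = 6.9 ppm = 6.9 mg/L as Cl₂.
Cl₂ equivalent needed: 6.9 mg/L × 582,890 L = 4,022,000 mg = 4022 g.
Product at 90.3% available chlorine: 4022 / 0.903 = 4454 g.

4.45 kg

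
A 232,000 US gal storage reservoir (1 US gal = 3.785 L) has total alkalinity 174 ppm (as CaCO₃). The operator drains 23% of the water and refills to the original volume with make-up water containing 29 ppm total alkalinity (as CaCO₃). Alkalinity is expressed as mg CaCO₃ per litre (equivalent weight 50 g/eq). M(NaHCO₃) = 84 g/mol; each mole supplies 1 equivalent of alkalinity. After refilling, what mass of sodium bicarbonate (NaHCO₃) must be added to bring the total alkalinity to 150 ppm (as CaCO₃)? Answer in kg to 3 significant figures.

13.8 kg

Volume: 232,000 US gal × 3.785 L/gal = 878,120 L.
After draining 23% and refilling: 174 × 0.77 + 29 × 0.23 = 140.65 ppm.
Deficit to target: 150 − 140.65 = 9.35 mg/L.
As CaCO₃: 9.35 mg/L × 878,120 L = 8210 g; ÷ 50 g/eq ÷ 1 = 164.2 mol NaHCO₃.
Mass: 164.2 × 84 = 13,790 g.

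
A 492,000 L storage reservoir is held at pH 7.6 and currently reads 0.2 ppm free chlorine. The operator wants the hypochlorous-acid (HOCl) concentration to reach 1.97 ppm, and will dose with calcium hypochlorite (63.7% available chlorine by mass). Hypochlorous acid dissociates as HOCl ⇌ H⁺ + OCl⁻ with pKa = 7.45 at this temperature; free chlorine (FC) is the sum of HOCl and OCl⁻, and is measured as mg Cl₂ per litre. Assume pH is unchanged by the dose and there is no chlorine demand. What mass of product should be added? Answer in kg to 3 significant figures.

3.52 kg

[OCl⁻]/[HOCl] = 10^(pH − pKa) = 10^(7.6 − 7.45) = 1.413; fraction as HOCl = 1/(1 + 1.413) = 0.4145.
Free chlorine required for 1.97 ppm HOCl: 1.97 / 0.4145 = 4.753 ppm.
FC to add: 4.753 − 0.2 = 4.553 mg/L as Cl₂.
Cl₂ equivalent: 4.553 mg/L × 492,000 L = 2240 g.
Product at 63.7% available Cl: 2240 / 0.637 = 3516 g.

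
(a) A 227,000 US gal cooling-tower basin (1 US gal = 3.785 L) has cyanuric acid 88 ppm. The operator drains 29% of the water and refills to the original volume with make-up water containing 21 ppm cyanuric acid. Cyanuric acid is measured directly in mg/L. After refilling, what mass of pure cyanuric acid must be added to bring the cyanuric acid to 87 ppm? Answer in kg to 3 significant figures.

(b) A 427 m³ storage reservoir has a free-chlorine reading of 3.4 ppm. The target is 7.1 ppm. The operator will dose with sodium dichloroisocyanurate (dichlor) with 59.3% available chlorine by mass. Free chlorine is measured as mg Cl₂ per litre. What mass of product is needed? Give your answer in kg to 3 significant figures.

(a) 15.8 kg; (b) 2.66 kg

(a) Volume: 227,000 US gal × 3.785 L/gal = 859,195 L.
(a) After draining 29% and refilling: 88 × 0.71 + 21 × 0.29 = 68.57 ppm.
(a) Deficit to target: 87 − 68.57 = 18.43 mg/L.
(a) Mass: 18.43 mg/L × 859,195 L = 15,830 g cyanuric acid.

(b) Volume: 427 m³ = 427,000 L.
(b) Chlorine deficit: 7.1 − 3.4 = 3.7 ppm = 3.7 mg/L as Cl₂.
(b) Cl₂ equivalent needed: 3.7 mg/L × 427,000 L = 1,580,000 mg = 1580 g.
(b) Product at 59.3% available chlorine: 1580 / 0.593 = 2664 g.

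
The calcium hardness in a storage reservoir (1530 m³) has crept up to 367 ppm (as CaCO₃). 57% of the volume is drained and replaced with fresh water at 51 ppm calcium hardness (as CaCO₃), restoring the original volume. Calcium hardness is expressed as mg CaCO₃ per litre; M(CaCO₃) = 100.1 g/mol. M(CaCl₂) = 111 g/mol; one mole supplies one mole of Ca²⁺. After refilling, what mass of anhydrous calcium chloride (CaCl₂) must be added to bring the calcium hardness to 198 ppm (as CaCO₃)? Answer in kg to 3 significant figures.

18.9 kg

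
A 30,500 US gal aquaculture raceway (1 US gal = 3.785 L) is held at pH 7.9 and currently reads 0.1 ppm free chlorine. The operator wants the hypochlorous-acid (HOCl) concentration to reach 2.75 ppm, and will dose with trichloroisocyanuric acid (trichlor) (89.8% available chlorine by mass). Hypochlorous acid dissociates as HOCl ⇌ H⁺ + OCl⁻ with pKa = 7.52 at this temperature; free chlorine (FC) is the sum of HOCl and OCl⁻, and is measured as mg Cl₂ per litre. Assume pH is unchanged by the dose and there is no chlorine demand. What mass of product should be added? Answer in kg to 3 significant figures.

Volume: 30,500 US gal × 3.785 L/gal = 115,442 L.
[OCl⁻]/[HOCl] = 10^(pH − pKa) = 10^(7.9 − 7.52) = 2.399; fraction as HOCl = 1/(1 + 2.399) = 0.2942.
Free chlorine required for 2.75 ppm HOCl: 2.75 / 0.2942 = 9.347 ppm.
FC to add: 9.347 − 0.1 = 9.247 mg/L as Cl₂.
Cl₂ equivalent: 9.247 mg/L × 115,442 L = 1067 g.
Product at 89.8% available Cl: 1067 / 0.898 = 1189 g.

1.19 kg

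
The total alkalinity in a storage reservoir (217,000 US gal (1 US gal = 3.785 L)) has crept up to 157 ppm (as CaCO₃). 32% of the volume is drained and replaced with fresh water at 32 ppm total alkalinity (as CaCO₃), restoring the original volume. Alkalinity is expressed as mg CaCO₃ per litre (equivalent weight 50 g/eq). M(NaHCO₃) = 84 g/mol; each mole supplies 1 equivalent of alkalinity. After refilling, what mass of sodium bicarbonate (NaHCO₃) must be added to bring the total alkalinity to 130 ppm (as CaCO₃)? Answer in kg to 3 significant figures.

17.9 kg

Volume: 217,000 US gal × 3.785 L/gal = 821,345 L.
After draining 32% and refilling: 157 × 0.68 + 32 × 0.32 = 117 ppm.
Deficit to target: 130 − 117 = 13 mg/L.
As CaCO₃: 13 mg/L × 821,345 L = 10,680 g; ÷ 50 g/eq ÷ 1 = 213.5 mol NaHCO₃.
Mass: 213.5 × 84 = 17,940 g.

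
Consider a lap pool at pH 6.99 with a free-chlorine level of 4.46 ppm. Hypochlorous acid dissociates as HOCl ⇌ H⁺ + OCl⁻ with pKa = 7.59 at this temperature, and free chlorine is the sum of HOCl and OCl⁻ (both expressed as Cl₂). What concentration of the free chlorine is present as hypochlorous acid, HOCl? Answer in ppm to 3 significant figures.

3.56 ppm

[OCl⁻]/[HOCl] = 10^(pH − pKa) = 10^(6.99 − 7.59) = 10^-0.60 = 0.2512.
Fraction as HOCl = 1 / (1 + 0.2512) = 0.7992.
HOCl = 0.7992 × 4.46 ppm = 3.565 ppm.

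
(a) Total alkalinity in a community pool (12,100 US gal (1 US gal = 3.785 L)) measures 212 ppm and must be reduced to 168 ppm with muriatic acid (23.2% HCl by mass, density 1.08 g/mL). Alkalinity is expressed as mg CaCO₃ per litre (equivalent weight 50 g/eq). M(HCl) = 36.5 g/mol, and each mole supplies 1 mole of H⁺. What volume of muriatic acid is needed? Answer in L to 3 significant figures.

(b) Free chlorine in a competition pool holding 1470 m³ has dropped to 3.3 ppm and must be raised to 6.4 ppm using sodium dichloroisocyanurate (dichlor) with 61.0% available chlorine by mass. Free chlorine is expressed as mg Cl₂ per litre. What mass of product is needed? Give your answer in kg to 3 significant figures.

(a) 5.87 L; (b) 7.47 kg

(a) Volume: 12,100 US gal × 3.785 L/gal = 45,798 L.
(a) Alkalinity to neutralize: (212 − 168) = 44 mg/L as CaCO₃ × 45,798 L = 2015 g as CaCO₃.
(a) Equivalents of H⁺ required: 2015 ÷ 50 g/eq = 40.3 eq = 40.3 mol HCl.
(a) Mass of HCl: 40.3 × 36.5 = 1471 g.
(a) Mass of 23.2% solution: 1471 / 0.232 = 6341 g.
(a) Volume: 6341 g ÷ 1.08 g/mL = 5871 mL.

(b) Volume: 1470 m³ = 1,470,000 L.
(b) Chlorine deficit: 6.4 − 3.3 = 3.1 ppm = 3.1 mg/L as Cl₂.
(b) Cl₂ equivalent needed: 3.1 mg/L × 1,470,000 L = 4,557,000 mg = 4557 g.
(b) Product at 61.0% available chlorine: 4557 / 0.61 = 7470 g.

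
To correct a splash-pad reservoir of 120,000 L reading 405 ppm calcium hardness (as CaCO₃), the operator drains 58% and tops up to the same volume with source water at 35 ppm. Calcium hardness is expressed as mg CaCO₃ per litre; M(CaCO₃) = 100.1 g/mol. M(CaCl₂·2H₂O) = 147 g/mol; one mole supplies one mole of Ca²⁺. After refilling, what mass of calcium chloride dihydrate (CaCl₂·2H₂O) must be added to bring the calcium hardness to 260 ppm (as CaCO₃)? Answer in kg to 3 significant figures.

12.3 kg

After draining 58% and refilling: 405 × 0.42 + 35 × 0.58 = 190.4 ppm.
Deficit to target: 260 − 190.4 = 69.6 mg/L.
As CaCO₃: 69.6 mg/L × 120,000 L = 8352 g; ÷ 100.1 = 83.44 mol Ca²⁺.
Mass: 83.44 × 147 = 12,270 g.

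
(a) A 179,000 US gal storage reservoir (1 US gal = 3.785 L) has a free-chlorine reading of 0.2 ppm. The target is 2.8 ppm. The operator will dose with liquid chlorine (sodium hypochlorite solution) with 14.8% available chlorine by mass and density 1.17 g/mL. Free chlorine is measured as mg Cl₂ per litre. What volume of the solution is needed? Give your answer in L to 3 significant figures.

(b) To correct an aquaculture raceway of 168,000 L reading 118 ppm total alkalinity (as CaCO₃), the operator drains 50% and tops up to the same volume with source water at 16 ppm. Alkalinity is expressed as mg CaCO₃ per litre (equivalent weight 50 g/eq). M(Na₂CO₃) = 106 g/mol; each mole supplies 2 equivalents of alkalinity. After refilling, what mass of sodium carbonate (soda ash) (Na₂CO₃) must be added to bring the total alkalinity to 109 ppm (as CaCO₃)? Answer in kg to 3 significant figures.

(a) 10.2 L; (b) 7.48 kg

(a) Volume: 179,000 US gal × 3.785 L/gal = 677,515 L.
(a) Chlorine deficit: 2.8 − 0.2 = 2.6 ppm = 2.6 mg/L as Cl₂.
(a) Cl₂ equivalent needed: 2.6 mg/L × 677,515 L = 1,762,000 mg = 1762 g.
(a) Product at 14.8% available chlorine: 1762 / 0.148 = 11,900 g.
(a) Volume at density 1.17 g/mL: 11,900 g ÷ 1.17 g/mL = 10,170 mL.

(b) After draining 50% and refilling: 118 × 0.50 + 16 × 0.50 = 67 ppm.
(b) Deficit to target: 109 − 67 = 42 mg/L.
(b) As CaCO₃: 42 mg/L × 168,000 L = 7056 g; ÷ 50 g/eq ÷ 2 = 70.56 mol Na₂CO₃.
(b) Mass: 70.56 × 106 = 7479 g.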